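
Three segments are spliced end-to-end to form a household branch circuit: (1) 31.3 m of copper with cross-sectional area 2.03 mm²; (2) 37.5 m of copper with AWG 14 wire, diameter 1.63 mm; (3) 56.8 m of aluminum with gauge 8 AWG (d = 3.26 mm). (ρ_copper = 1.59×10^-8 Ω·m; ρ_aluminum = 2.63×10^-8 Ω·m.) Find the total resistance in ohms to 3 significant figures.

Seg 1: A = 2.03 mm² = 2.030e-06 m²
R_1 = (1.59×10^-8)(31.3)/(2.030e-06) = 0.2452 Ω
Seg 2: A = π(1.63/2 mm)² = π(8.1500e-04 m)² = 2.087e-06 m²
R_2 = (1.59×10^-8)(37.5)/(2.087e-06) = 0.2857 Ω
Seg 3: A = π(3.26/2 mm)² = π(1.6300e-03 m)² = 8.347e-06 m²
R_3 = (2.63×10^-8)(56.8)/(8.347e-06) = 0.179 Ω
R_total = R_1 + R_2 + R_3 = 0.710 Ω

0.710 Ω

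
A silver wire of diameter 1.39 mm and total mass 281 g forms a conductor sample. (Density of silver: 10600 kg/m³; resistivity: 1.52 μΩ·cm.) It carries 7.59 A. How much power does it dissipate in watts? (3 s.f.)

10.1 W

ρ = 1.52 μΩ·cm = 1.52×10^-8 Ω·m
A = π(d/2)² = π(6.9500e-04 m)² = 1.5175e-06 m²
L = m/(density·A) = 0.281/(10600×1.5175e-06) = 17.47 m
R = ρL/A = (1.52×10^-8)(17.47)/(1.5175e-06) = 0.175 Ω
P = I²R = (7.59)² × 0.175 = 10.1 W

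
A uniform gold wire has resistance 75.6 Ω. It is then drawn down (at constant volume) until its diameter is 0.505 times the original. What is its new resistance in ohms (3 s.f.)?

Volume constant ⇒ L' = L/r² with r = 0.505. R' = ρL'/A' = ρ(L/r²)/(πr²d₀²/4) = R/r⁴.
R' = 15.38 × 75.6 = 1160 Ω

1160 Ω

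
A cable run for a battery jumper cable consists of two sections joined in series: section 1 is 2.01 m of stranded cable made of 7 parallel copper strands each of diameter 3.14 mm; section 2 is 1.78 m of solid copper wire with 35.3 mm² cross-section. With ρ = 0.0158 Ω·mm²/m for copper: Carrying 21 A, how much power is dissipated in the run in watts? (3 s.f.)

ρ = 0.0158 Ω·mm²/m = 1.58×10^-8 Ω·m
Section 1: A_strand = π(1.5700e-03)² = 7.744e-06 m²; R₁ = ρL/(N·A_s) = (1.58×10^-8)(2.01)/(7×7.744e-06) = 5.859×10^-4 Ω
Section 2: A = 35.3 mm² = 3.530e-05 m²
R₂ = (1.58×10^-8)(1.78)/(3.530e-05) = 7.967×10^-4 Ω
R = R₁ + R₂ = 0.001383 Ω
P = I²R = (21)² × 0.001383 = 0.610 W

0.610 W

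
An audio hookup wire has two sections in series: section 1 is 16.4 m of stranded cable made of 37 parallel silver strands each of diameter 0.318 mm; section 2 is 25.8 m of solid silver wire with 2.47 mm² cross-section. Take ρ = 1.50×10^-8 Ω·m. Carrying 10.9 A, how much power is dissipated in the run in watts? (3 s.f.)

28.6 W

Section 1: A_strand = π(1.5900e-04)² = 7.942e-08 m²; R₁ = ρL/(N·A_s) = (1.50×10^-8)(16.4)/(37×7.942e-08) = 0.08371 Ω
Section 2: A = 2.47 mm² = 2.470e-06 m²
R₂ = (1.50×10^-8)(25.8)/(2.470e-06) = 0.1567 Ω
R = R₁ + R₂ = 0.2404 Ω
P = I²R = (10.9)² × 0.2404 = 28.6 W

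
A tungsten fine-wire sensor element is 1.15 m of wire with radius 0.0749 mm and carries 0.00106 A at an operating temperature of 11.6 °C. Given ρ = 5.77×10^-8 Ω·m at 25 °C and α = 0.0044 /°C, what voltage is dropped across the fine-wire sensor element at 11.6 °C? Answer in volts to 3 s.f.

0.00376 V

A = πr² = π(7.4900e-05 m)² = 1.762e-08 m²
R₍25₎ = ρL/A = (5.77×10^-8)(1.15)/(1.762e-08) = 3.765 Ω
R₍11.6₎ = R₍25₎(1 + αΔT) = 3.765 × (1 + 0.0044×-13.4) = 3.543 Ω
V = IR = 0.00106 × 3.543 = 0.00376 V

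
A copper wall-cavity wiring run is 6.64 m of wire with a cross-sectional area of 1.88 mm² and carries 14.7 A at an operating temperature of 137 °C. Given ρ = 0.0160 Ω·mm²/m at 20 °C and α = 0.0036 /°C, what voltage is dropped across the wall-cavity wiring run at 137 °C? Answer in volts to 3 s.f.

1.18 V

ρ = 0.0160 Ω·mm²/m = 1.60×10^-8 Ω·m
A = 1.88 mm² = 1.880e-06 m²
R₍20₎ = ρL/A = (1.60×10^-8)(6.64)/(1.880e-06) = 0.05651 Ω
R₍137₎ = R₍20₎(1 + αΔT) = 0.05651 × (1 + 0.0036×117) = 0.08031 Ω
V = IR = 14.7 × 0.08031 = 1.18 V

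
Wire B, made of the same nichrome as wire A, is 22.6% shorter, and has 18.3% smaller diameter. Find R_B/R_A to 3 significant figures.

R ∝ L/d², so R_B/R_A = (1 − 22.6/100) × (1 − 18.3/100)⁻²
= 0.774 × 1.498 = 1.16

1.16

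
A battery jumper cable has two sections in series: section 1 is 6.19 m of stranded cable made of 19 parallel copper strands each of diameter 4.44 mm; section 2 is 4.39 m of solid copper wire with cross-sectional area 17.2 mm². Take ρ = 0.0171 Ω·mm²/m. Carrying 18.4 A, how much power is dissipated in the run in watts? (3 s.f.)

ρ = 0.0171 Ω·mm²/m = 1.71×10^-8 Ω·m
Section 1: A_strand = π(2.2200e-03)² = 1.548e-05 m²; R₁ = ρL/(N·A_s) = (1.71×10^-8)(6.19)/(19×1.548e-05) = 3.598×10^-4 Ω
Section 2: A = 17.2 mm² = 1.720e-05 m²
R₂ = (1.71×10^-8)(4.39)/(1.720e-05) = 0.004364 Ω
R = R₁ + R₂ = 0.004724 Ω
P = I²R = (18.4)² × 0.004724 = 1.60 W

1.60 W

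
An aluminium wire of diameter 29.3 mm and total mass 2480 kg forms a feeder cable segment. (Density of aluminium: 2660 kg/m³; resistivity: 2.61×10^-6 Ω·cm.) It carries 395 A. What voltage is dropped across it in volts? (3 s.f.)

ρ = 2.61×10^-6 Ω·cm = 2.61×10^-8 Ω·m
A = π(d/2)² = π(1.4650e-02 m)² = 6.7426e-04 m²
L = m/(density·A) = 2480/(2660×6.7426e-04) = 1383 m
R = ρL/A = (2.61×10^-8)(1383)/(6.7426e-04) = 0.05353 Ω
V = IR = 395 × 0.05353 = 21.1 V

21.1 V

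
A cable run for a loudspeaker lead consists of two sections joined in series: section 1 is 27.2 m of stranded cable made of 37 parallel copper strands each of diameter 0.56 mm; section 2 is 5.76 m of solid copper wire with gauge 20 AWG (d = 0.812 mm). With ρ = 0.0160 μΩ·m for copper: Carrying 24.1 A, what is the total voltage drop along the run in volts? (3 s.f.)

5.44 V

ρ = 0.0160 μΩ·m = 1.60×10^-8 Ω·m
Section 1: A_strand = π(2.8000e-04)² = 2.463e-07 m²; R₁ = ρL/(N·A_s) = (1.60×10^-8)(27.2)/(37×2.463e-07) = 0.04776 Ω
Section 2: A = π(0.812/2 mm)² = π(4.0600e-04 m)² = 5.178e-07 m²
R₂ = (1.60×10^-8)(5.76)/(5.178e-07) = 0.178 Ω
R = R₁ + R₂ = 0.2257 Ω
V = IR = 24.1 × 0.2257 = 5.44 V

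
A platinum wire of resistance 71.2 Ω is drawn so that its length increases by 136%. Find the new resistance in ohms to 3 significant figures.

397 Ω

k = 1 + 136/100 = 2.36; volume constant ⇒ A' = A/k, so R' = k²R.
R' = 5.57 × 71.2 = 397 Ω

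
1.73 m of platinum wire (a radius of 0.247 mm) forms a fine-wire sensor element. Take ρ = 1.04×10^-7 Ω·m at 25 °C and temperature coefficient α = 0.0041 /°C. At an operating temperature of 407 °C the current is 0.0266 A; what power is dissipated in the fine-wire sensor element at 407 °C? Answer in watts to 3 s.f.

0.00170 W

A = πr² = π(2.4700e-04 m)² = 1.917e-07 m²
R₍25₎ = ρL/A = (1.04×10^-7)(1.73)/(1.917e-07) = 0.9387 Ω
R₍407₎ = R₍25₎(1 + αΔT) = 0.9387 × (1 + 0.0041×382) = 2.409 Ω
P = I²R = (0.0266)² × 2.409 = 0.00170 W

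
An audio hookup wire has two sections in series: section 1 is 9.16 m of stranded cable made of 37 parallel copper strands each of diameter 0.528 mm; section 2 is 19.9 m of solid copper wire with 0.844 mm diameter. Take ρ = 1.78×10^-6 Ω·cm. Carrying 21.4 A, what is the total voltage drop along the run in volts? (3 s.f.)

ρ = 1.78×10^-6 Ω·cm = 1.78×10^-8 Ω·m
Section 1: A_strand = π(2.6400e-04)² = 2.190e-07 m²; R₁ = ρL/(N·A_s) = (1.78×10^-8)(9.16)/(37×2.190e-07) = 0.02013 Ω
Section 2: A = π(d/2)² = π(4.2200e-04 m)² = 5.595e-07 m²
R₂ = (1.78×10^-8)(19.9)/(5.595e-07) = 0.6331 Ω
R = R₁ + R₂ = 0.6533 Ω
V = IR = 21.4 × 0.6533 = 14.0 V

14.0 V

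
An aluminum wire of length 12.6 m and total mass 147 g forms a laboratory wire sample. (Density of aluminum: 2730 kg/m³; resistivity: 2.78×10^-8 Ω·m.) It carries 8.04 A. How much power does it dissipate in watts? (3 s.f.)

A = m/(density·L) = 0.147/(2730×12.6) = 4.2735e-06 m²
R = ρL/A = (2.78×10^-8)(12.6)/(4.2735e-06) = 0.08197 Ω
P = I²R = (8.04)² × 0.08197 = 5.30 W

5.30 W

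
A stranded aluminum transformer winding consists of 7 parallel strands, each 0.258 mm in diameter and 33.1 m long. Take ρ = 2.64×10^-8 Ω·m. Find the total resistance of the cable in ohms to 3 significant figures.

2.39 Ω

A_strand = π(1.2900e-04 m)² = 5.228e-08 m²
R_strand = ρL/A = (2.64×10^-8)(33.1)/(5.228e-08) = 16.71 Ω
R_total = R_strand/N = 16.71/7 = 2.39 Ω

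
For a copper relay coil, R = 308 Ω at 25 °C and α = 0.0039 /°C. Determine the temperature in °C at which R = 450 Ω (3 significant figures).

143 °C

R = R₀(1 + α(T − T₀)) ⇒ T = T₀ + (R/R₀ − 1)/α
T = 25 + (450/308 − 1)/0.0039 = 25 + (0.461)/0.0039 = 143 °C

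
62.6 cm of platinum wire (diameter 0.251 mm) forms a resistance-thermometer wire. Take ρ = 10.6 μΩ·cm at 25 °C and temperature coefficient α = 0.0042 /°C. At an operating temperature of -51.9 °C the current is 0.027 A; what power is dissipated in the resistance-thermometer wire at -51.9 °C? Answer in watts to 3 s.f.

6.62×10^-4 W

ρ = 10.6 μΩ·cm = 1.06×10^-7 Ω·m
A = π(d/2)² = π(1.2550e-04 m)² = 4.948e-08 m²
R₍25₎ = ρL/A = (1.06×10^-7)(0.626)/(4.948e-08) = 1.341 Ω
R₍-51.9₎ = R₍25₎(1 + αΔT) = 1.341 × (1 + 0.0042×-76.9) = 0.9079 Ω
P = I²R = (0.027)² × 0.9079 = 6.62×10^-4 W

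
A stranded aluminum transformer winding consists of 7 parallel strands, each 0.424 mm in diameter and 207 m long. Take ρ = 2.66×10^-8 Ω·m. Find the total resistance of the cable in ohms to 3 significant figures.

A_strand = π(2.1200e-04 m)² = 1.412e-07 m²
R_strand = ρL/A = (2.66×10^-8)(207)/(1.412e-07) = 39 Ω
R_total = R_strand/N = 39/7 = 5.57 Ω

5.57 Ω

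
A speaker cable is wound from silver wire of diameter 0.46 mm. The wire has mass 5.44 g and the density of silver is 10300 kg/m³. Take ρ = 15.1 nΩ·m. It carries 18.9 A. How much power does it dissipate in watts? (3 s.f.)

103 W

ρ = 15.1 nΩ·m = 1.51×10^-8 Ω·m
A = π(d/2)² = π(2.3000e-04 m)² = 1.6619e-07 m²
L = m/(density·A) = 0.00544/(10300×1.6619e-07) = 3.178 m
R = ρL/A = (1.51×10^-8)(3.178)/(1.6619e-07) = 0.2888 Ω
P = I²R = (18.9)² × 0.2888 = 103 W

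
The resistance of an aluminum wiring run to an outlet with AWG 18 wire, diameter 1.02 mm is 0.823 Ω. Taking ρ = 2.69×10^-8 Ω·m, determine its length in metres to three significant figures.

A = π(1.02/2 mm)² = π(5.1000e-04 m)² = 8.171e-07 m²
L = RA/ρ = (0.823)(8.171e-07)/(2.69×10^-8) = 25.0 m

25.0 m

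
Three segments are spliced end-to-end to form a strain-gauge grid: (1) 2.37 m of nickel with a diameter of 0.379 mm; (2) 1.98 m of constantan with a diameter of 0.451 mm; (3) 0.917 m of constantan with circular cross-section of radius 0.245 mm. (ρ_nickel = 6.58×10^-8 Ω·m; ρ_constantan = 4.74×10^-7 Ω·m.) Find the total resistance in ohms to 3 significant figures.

9.56 Ω

Seg 1: A = π(d/2)² = π(1.8950e-04 m)² = 1.128e-07 m²
R_1 = (6.58×10^-8)(2.37)/(1.128e-07) = 1.382 Ω
Seg 2: A = π(d/2)² = π(2.2550e-04 m)² = 1.598e-07 m²
R_2 = (4.74×10^-7)(1.98)/(1.598e-07) = 5.875 Ω
Seg 3: A = πr² = π(2.4500e-04 m)² = 1.886e-07 m²
R_3 = (4.74×10^-7)(0.917)/(1.886e-07) = 2.305 Ω
R_total = R_1 + R_2 + R_3 = 9.56 Ω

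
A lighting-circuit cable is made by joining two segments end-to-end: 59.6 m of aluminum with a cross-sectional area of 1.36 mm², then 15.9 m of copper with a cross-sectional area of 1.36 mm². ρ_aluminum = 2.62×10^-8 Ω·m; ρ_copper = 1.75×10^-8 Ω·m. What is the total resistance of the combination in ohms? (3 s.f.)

Segment 1: A = 1.36 mm² = 1.360e-06 m²
R₁ = ρL/A = (2.62×10^-8)(59.6)/(1.360e-06) = 1.148 Ω
R₂ = (1.75×10^-8)(15.9)/(1.360e-06) = 0.2046 Ω
R = R₁ + R₂ = 1.35 Ω

1.35 Ω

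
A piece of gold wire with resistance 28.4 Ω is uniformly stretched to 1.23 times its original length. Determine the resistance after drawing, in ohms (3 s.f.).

Volume constant ⇒ A' = A/k with k = 1.23. R' = ρ(kL)/(A/k) = k²R.
R' = 1.513 × 28.4 = 43.0 Ω

43.0 Ω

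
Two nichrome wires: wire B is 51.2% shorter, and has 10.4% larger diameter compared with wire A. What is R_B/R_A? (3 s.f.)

0.400

R ∝ L/d², so R_B/R_A = (1 − 51.2/100) × (1 + 10.4/100)⁻²
= 0.488 × 0.8205 = 0.400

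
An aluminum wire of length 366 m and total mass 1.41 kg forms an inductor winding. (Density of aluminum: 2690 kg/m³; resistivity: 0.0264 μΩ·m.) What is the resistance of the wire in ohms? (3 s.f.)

ρ = 0.0264 μΩ·m = 2.64×10^-8 Ω·m
A = m/(density·L) = 1.41/(2690×366) = 1.4321e-06 m²
R = ρL/A = (2.64×10^-8)(366)/(1.4321e-06) = 6.75 Ω

6.75 Ω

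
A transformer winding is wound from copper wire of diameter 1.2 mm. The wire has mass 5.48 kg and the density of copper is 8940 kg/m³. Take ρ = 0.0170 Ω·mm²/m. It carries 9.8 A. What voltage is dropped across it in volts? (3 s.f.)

79.8 V

ρ = 0.0170 Ω·mm²/m = 1.70×10^-8 Ω·m
A = π(d/2)² = π(6.0000e-04 m)² = 1.1310e-06 m²
L = m/(density·A) = 5.48/(8940×1.1310e-06) = 542 m
R = ρL/A = (1.70×10^-8)(542)/(1.1310e-06) = 8.147 Ω
V = IR = 9.8 × 8.147 = 79.8 V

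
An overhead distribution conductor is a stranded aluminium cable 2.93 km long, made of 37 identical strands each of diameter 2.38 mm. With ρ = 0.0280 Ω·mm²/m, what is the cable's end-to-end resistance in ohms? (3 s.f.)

ρ = 0.0280 Ω·mm²/m = 2.80×10^-8 Ω·m
A_strand = π(1.1900e-03 m)² = 4.449e-06 m²
R_strand = ρL/A = (2.80×10^-8)(2930)/(4.449e-06) = 18.44 Ω
R_total = R_strand/N = 18.44/37 = 0.498 Ω

0.498 Ω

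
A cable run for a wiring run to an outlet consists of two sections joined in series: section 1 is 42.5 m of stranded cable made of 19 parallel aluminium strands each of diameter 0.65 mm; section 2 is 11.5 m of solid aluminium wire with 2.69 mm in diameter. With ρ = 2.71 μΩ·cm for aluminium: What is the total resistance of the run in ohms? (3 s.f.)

0.238 Ω

ρ = 2.71 μΩ·cm = 2.71×10^-8 Ω·m
Section 1: A_strand = π(3.2500e-04)² = 3.318e-07 m²; R₁ = ρL/(N·A_s) = (2.71×10^-8)(42.5)/(19×3.318e-07) = 0.1827 Ω
Section 2: A = π(d/2)² = π(1.3450e-03 m)² = 5.683e-06 m²
R₂ = (2.71×10^-8)(11.5)/(5.683e-06) = 0.05484 Ω
R = R₁ + R₂ = 0.238 Ω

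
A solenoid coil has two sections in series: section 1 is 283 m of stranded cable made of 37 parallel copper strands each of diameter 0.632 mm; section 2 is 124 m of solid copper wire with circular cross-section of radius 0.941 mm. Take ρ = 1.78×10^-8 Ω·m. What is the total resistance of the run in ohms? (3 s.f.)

Section 1: A_strand = π(3.1600e-04)² = 3.137e-07 m²; R₁ = ρL/(N·A_s) = (1.78×10^-8)(283)/(37×3.137e-07) = 0.434 Ω
Section 2: A = πr² = π(9.4100e-04 m)² = 2.782e-06 m²
R₂ = (1.78×10^-8)(124)/(2.782e-06) = 0.7934 Ω
R = R₁ + R₂ = 1.23 Ω

1.23 Ω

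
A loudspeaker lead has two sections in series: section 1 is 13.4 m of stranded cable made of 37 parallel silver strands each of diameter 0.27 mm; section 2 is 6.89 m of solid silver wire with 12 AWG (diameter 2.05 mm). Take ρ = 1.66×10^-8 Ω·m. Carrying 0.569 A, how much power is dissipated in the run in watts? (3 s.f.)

0.0452 W

Section 1: A_strand = π(1.3500e-04)² = 5.726e-08 m²; R₁ = ρL/(N·A_s) = (1.66×10^-8)(13.4)/(37×5.726e-08) = 0.105 Ω
Section 2: A = π(2.05/2 mm)² = π(1.0250e-03 m)² = 3.301e-06 m²
R₂ = (1.66×10^-8)(6.89)/(3.301e-06) = 0.03465 Ω
R = R₁ + R₂ = 0.1397 Ω
P = I²R = (0.569)² × 0.1397 = 0.0452 W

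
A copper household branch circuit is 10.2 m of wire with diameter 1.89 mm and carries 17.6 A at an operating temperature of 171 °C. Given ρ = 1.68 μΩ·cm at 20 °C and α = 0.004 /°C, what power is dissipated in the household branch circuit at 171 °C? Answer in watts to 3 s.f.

30.3 W

ρ = 1.68 μΩ·cm = 1.68×10^-8 Ω·m
A = π(d/2)² = π(9.4500e-04 m)² = 2.806e-06 m²
R₍20₎ = ρL/A = (1.68×10^-8)(10.2)/(2.806e-06) = 0.06108 Ω
R₍171₎ = R₍20₎(1 + αΔT) = 0.06108 × (1 + 0.004×151) = 0.09797 Ω
P = I²R = (17.6)² × 0.09797 = 30.3 W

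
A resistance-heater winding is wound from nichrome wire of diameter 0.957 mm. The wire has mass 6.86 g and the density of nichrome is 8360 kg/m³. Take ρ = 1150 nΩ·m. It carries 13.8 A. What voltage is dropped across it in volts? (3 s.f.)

ρ = 1150 nΩ·m = 1.15×10^-6 Ω·m
A = π(d/2)² = π(4.7850e-04 m)² = 7.1931e-07 m²
L = m/(density·A) = 0.00686/(8360×7.1931e-07) = 1.141 m
R = ρL/A = (1.15×10^-6)(1.141)/(7.1931e-07) = 1.824 Ω
V = IR = 13.8 × 1.824 = 25.2 V

25.2 V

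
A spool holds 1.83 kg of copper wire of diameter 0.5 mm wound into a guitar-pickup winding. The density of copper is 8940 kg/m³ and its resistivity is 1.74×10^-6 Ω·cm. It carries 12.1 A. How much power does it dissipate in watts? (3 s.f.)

ρ = 1.74×10^-6 Ω·cm = 1.74×10^-8 Ω·m
A = π(d/2)² = π(2.5000e-04 m)² = 1.9635e-07 m²
L = m/(density·A) = 1.83/(8940×1.9635e-07) = 1043 m
R = ρL/A = (1.74×10^-8)(1043)/(1.9635e-07) = 92.39 Ω
P = I²R = (12.1)² × 92.39 = 13500 W

13500 W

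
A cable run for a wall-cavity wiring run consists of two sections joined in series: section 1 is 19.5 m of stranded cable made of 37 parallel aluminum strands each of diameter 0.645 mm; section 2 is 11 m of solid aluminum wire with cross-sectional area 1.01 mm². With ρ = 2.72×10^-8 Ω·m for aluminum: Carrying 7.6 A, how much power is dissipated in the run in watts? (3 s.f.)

Section 1: A_strand = π(3.2250e-04)² = 3.267e-07 m²; R₁ = ρL/(N·A_s) = (2.72×10^-8)(19.5)/(37×3.267e-07) = 0.04387 Ω
Section 2: A = 1.01 mm² = 1.010e-06 m²
R₂ = (2.72×10^-8)(11)/(1.010e-06) = 0.2962 Ω
R = R₁ + R₂ = 0.3401 Ω
P = I²R = (7.6)² × 0.3401 = 19.6 W

19.6 W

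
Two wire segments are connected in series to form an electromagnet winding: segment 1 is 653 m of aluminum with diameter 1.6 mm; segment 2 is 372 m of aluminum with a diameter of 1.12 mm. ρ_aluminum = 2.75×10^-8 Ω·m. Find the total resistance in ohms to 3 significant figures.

Segment 1: A = π(d/2)² = π(8.0000e-04 m)² = 2.011e-06 m²
R₁ = ρL/A = (2.75×10^-8)(653)/(2.011e-06) = 8.931 Ω
Segment 2: A = π(d/2)² = π(5.6000e-04 m)² = 9.852e-07 m²
R₂ = (2.75×10^-8)(372)/(9.852e-07) = 10.38 Ω
R = R₁ + R₂ = 19.3 Ω

19.3 Ω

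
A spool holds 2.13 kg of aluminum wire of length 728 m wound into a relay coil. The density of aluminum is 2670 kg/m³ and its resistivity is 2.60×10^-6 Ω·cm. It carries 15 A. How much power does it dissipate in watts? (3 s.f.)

3890 W

ρ = 2.60×10^-6 Ω·cm = 2.60×10^-8 Ω·m
A = m/(density·L) = 2.13/(2670×728) = 1.0958e-06 m²
R = ρL/A = (2.60×10^-8)(728)/(1.0958e-06) = 17.27 Ω
P = I²R = (15)² × 17.27 = 3890 W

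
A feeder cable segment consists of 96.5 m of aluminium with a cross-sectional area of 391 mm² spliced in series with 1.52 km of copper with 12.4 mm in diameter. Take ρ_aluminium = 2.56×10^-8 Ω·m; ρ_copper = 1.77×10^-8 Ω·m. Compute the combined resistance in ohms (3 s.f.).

Segment 1: A = 391 mm² = 3.910e-04 m²
R₁ = ρL/A = (2.56×10^-8)(96.5)/(3.910e-04) = 0.006318 Ω
Segment 2: A = π(d/2)² = π(6.2000e-03 m)² = 1.208e-04 m²
R₂ = (1.77×10^-8)(1520)/(1.208e-04) = 0.2228 Ω
R = R₁ + R₂ = 0.229 Ω

0.229 Ω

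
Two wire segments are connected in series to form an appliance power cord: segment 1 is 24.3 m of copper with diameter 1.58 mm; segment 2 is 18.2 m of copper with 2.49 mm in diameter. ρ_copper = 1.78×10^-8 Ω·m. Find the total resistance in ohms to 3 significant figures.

Segment 1: A = π(d/2)² = π(7.9000e-04 m)² = 1.961e-06 m²
R₁ = ρL/A = (1.78×10^-8)(24.3)/(1.961e-06) = 0.2206 Ω
Segment 2: A = π(d/2)² = π(1.2450e-03 m)² = 4.870e-06 m²
R₂ = (1.78×10^-8)(18.2)/(4.870e-06) = 0.06653 Ω
R = R₁ + R₂ = 0.287 Ω

0.287 Ω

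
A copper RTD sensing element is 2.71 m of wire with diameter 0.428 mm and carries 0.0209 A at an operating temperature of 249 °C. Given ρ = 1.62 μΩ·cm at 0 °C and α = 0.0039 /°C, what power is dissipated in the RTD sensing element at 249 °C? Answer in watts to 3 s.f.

2.63×10^-4 W

ρ = 1.62 μΩ·cm = 1.62×10^-8 Ω·m
A = π(d/2)² = π(2.1400e-04 m)² = 1.439e-07 m²
R₍0₎ = ρL/A = (1.62×10^-8)(2.71)/(1.439e-07) = 0.3051 Ω
R₍249₎ = R₍0₎(1 + αΔT) = 0.3051 × (1 + 0.0039×249) = 0.6015 Ω
P = I²R = (0.0209)² × 0.6015 = 2.63×10^-4 W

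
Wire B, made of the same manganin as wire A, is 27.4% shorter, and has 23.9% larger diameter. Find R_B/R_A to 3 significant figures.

0.473

R ∝ L/d², so R_B/R_A = (1 − 27.4/100) × (1 + 23.9/100)⁻²
= 0.726 × 0.6514 = 0.473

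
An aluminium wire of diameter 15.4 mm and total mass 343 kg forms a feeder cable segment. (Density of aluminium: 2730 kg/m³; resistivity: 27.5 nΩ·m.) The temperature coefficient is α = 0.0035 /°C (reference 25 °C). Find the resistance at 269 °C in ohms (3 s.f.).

ρ = 27.5 nΩ·m = 2.75×10^-8 Ω·m
A = π(d/2)² = π(7.7000e-03 m)² = 1.8627e-04 m²
L = m/(density·A) = 343/(2730×1.8627e-04) = 674.5 m
R = ρL/A = (2.75×10^-8)(674.5)/(1.8627e-04) = 0.09959 Ω
R(269 °C) = 0.09959 × (1 + 0.0035×244) = 0.185 Ω

0.185 Ω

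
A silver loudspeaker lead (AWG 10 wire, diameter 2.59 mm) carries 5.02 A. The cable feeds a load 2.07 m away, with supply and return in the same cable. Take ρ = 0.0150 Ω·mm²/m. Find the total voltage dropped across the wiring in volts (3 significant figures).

ρ = 0.0150 Ω·mm²/m = 1.50×10^-8 Ω·m
A = π(2.59/2 mm)² = π(1.2950e-03 m)² = 5.269e-06 m²
Total conductor length (both ways) L = 2 × 2.07 = 4.14 m
R = ρL/A = (1.50×10^-8)(4.14)/(5.269e-06) = 0.01179 Ω
V = IR = 5.02 × 0.01179 = 0.0592 V

0.0592 V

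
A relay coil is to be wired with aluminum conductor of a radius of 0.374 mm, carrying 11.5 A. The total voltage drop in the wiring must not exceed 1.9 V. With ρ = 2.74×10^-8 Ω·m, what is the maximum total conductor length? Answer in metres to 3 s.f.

2.65 m

A = πr² = π(3.7400e-04 m)² = 4.394e-07 m²
L_max = V_max·A/(1·ρI) = (1.9)(4.394e-07)/(2.74×10^-8×11.5) = 2.65 m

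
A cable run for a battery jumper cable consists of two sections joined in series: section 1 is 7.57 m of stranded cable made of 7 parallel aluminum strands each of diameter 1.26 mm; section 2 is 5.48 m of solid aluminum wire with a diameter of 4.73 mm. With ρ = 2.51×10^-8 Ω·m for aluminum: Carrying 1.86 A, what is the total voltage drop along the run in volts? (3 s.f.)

0.0551 V

Section 1: A_strand = π(6.3000e-04)² = 1.247e-06 m²; R₁ = ρL/(N·A_s) = (2.51×10^-8)(7.57)/(7×1.247e-06) = 0.02177 Ω
Section 2: A = π(d/2)² = π(2.3650e-03 m)² = 1.757e-05 m²
R₂ = (2.51×10^-8)(5.48)/(1.757e-05) = 0.007828 Ω
R = R₁ + R₂ = 0.0296 Ω
V = IR = 1.86 × 0.0296 = 0.0551 V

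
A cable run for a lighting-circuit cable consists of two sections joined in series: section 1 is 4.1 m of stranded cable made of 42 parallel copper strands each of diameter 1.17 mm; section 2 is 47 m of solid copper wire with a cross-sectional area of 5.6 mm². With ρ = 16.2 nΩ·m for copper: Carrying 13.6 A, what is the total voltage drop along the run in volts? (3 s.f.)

1.87 V

ρ = 16.2 nΩ·m = 1.62×10^-8 Ω·m
Section 1: A_strand = π(5.8500e-04)² = 1.075e-06 m²; R₁ = ρL/(N·A_s) = (1.62×10^-8)(4.1)/(42×1.075e-06) = 0.001471 Ω
Section 2: A = 5.6 mm² = 5.600e-06 m²
R₂ = (1.62×10^-8)(47)/(5.600e-06) = 0.136 Ω
R = R₁ + R₂ = 0.1374 Ω
V = IR = 13.6 × 0.1374 = 1.87 V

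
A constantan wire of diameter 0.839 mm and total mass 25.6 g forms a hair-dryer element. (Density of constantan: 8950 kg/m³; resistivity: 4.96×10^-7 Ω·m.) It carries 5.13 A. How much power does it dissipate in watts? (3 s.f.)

A = π(d/2)² = π(4.1950e-04 m)² = 5.5286e-07 m²
L = m/(density·A) = 0.0256/(8950×5.5286e-07) = 5.174 m
R = ρL/A = (4.96×10^-7)(5.174)/(5.5286e-07) = 4.642 Ω
P = I²R = (5.13)² × 4.642 = 122 W

122 W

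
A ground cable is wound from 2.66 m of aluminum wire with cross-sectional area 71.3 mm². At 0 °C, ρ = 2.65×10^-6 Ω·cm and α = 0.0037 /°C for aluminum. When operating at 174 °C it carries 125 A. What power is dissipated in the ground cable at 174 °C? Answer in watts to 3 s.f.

ρ = 2.65×10^-6 Ω·cm = 2.65×10^-8 Ω·m
A = 71.3 mm² = 7.130e-05 m²
R₍0₎ = ρL/A = (2.65×10^-8)(2.66)/(7.130e-05) = 9.886×10^-4 Ω
R₍174₎ = R₍0₎(1 + αΔT) = 9.886×10^-4 × (1 + 0.0037×174) = 0.001625 Ω
P = I²R = (125)² × 0.001625 = 25.4 W

25.4 W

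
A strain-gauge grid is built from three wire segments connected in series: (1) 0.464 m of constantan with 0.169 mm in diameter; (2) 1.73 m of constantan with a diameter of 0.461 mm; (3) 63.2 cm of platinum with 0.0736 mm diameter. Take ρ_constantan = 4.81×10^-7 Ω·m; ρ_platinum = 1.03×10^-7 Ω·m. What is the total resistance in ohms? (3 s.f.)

30.2 Ω

Seg 1: A = π(d/2)² = π(8.4500e-05 m)² = 2.243e-08 m²
R_1 = (4.81×10^-7)(0.464)/(2.243e-08) = 9.949 Ω
Seg 2: A = π(d/2)² = π(2.3050e-04 m)² = 1.669e-07 m²
R_2 = (4.81×10^-7)(1.73)/(1.669e-07) = 4.985 Ω
Seg 3: A = π(d/2)² = π(3.6800e-05 m)² = 4.254e-09 m²
R_3 = (1.03×10^-7)(0.632)/(4.254e-09) = 15.3 Ω
R_total = R_1 + R_2 + R_3 = 30.2 Ω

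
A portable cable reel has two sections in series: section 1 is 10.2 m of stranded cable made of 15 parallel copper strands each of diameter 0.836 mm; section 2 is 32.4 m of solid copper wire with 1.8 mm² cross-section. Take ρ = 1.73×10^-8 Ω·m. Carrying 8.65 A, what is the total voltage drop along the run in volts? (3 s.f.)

2.88 V

Section 1: A_strand = π(4.1800e-04)² = 5.489e-07 m²; R₁ = ρL/(N·A_s) = (1.73×10^-8)(10.2)/(15×5.489e-07) = 0.02143 Ω
Section 2: A = 1.8 mm² = 1.800e-06 m²
R₂ = (1.73×10^-8)(32.4)/(1.800e-06) = 0.3114 Ω
R = R₁ + R₂ = 0.3328 Ω
V = IR = 8.65 × 0.3328 = 2.88 V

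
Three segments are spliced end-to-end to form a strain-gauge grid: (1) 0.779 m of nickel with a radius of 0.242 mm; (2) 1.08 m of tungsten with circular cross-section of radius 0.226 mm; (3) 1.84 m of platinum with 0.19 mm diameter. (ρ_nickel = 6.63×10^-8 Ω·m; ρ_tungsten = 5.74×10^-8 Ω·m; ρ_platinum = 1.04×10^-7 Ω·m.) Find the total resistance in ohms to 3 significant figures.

Seg 1: A = πr² = π(2.4200e-04 m)² = 1.840e-07 m²
R_1 = (6.63×10^-8)(0.779)/(1.840e-07) = 0.2807 Ω
Seg 2: A = πr² = π(2.2600e-04 m)² = 1.605e-07 m²
R_2 = (5.74×10^-8)(1.08)/(1.605e-07) = 0.3863 Ω
Seg 3: A = π(d/2)² = π(9.5000e-05 m)² = 2.835e-08 m²
R_3 = (1.04×10^-7)(1.84)/(2.835e-08) = 6.749 Ω
R_total = R_1 + R_2 + R_3 = 7.42 Ω

7.42 Ω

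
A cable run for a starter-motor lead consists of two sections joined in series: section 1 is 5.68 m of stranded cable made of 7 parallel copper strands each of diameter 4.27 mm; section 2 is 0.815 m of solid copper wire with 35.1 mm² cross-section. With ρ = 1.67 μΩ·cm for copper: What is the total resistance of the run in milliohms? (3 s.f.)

ρ = 1.67 μΩ·cm = 1.67×10^-8 Ω·m
Section 1: A_strand = π(2.1350e-03)² = 1.432e-05 m²; R₁ = ρL/(N·A_s) = (1.67×10^-8)(5.68)/(7×1.432e-05) = 9.463×10^-4 Ω
Section 2: A = 35.1 mm² = 3.510e-05 m²
R₂ = (1.67×10^-8)(0.815)/(3.510e-05) = 3.878×10^-4 Ω
R = R₁ + R₂ = 1.33 mΩ

1.33 mΩ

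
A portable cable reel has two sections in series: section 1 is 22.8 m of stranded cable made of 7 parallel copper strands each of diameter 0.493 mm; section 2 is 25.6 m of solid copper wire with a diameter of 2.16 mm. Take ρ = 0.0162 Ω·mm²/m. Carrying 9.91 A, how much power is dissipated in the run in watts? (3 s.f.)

ρ = 0.0162 Ω·mm²/m = 1.62×10^-8 Ω·m
Section 1: A_strand = π(2.4650e-04)² = 1.909e-07 m²; R₁ = ρL/(N·A_s) = (1.62×10^-8)(22.8)/(7×1.909e-07) = 0.2764 Ω
Section 2: A = π(d/2)² = π(1.0800e-03 m)² = 3.664e-06 m²
R₂ = (1.62×10^-8)(25.6)/(3.664e-06) = 0.1132 Ω
R = R₁ + R₂ = 0.3896 Ω
P = I²R = (9.91)² × 0.3896 = 38.3 W

38.3 W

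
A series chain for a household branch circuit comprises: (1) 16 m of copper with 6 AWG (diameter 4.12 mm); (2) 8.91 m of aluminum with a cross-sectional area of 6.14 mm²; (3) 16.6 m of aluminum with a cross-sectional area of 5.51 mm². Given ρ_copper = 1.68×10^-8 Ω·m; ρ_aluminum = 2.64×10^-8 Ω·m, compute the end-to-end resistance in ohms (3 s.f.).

0.138 Ω

Seg 1: A = π(4.12/2 mm)² = π(2.0600e-03 m)² = 1.333e-05 m²
R_1 = (1.68×10^-8)(16)/(1.333e-05) = 0.02016 Ω
Seg 2: A = 6.14 mm² = 6.140e-06 m²
R_2 = (2.64×10^-8)(8.91)/(6.140e-06) = 0.03831 Ω
Seg 3: A = 5.51 mm² = 5.510e-06 m²
R_3 = (2.64×10^-8)(16.6)/(5.510e-06) = 0.07954 Ω
R_total = R_1 + R_2 + R_3 = 0.138 Ω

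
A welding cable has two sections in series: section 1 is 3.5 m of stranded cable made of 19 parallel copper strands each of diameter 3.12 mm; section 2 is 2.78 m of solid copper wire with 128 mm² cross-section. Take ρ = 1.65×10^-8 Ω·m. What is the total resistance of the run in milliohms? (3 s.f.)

Section 1: A_strand = π(1.5600e-03)² = 7.645e-06 m²; R₁ = ρL/(N·A_s) = (1.65×10^-8)(3.5)/(19×7.645e-06) = 3.976×10^-4 Ω
Section 2: A = 128 mm² = 1.280e-04 m²
R₂ = (1.65×10^-8)(2.78)/(1.280e-04) = 3.584×10^-4 Ω
R = R₁ + R₂ = 0.756 mΩ

0.756 mΩ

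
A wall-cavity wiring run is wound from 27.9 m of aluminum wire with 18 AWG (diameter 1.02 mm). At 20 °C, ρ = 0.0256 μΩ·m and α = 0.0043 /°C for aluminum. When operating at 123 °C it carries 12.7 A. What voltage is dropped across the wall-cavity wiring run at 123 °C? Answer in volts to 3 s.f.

16.0 V

ρ = 0.0256 μΩ·m = 2.56×10^-8 Ω·m
A = π(1.02/2 mm)² = π(5.1000e-04 m)² = 8.171e-07 m²
R₍20₎ = ρL/A = (2.56×10^-8)(27.9)/(8.171e-07) = 0.8741 Ω
R₍123₎ = R₍20₎(1 + αΔT) = 0.8741 × (1 + 0.0043×103) = 1.261 Ω
V = IR = 12.7 × 1.261 = 16.0 V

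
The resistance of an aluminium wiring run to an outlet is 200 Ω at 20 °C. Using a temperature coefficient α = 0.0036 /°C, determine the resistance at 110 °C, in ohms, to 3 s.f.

ΔT = 110 − 20 = 90 °C
R = R₀(1 + αΔT) = 200 × (1 + 0.0036×90) = 200 × 1.324 = 265 Ω

265 Ω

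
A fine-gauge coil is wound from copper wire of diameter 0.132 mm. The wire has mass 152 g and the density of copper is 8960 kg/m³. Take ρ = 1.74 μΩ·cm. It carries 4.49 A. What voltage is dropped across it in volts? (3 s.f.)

7080 V

ρ = 1.74 μΩ·cm = 1.74×10^-8 Ω·m
A = π(d/2)² = π(6.6000e-05 m)² = 1.3685e-08 m²
L = m/(density·A) = 0.152/(8960×1.3685e-08) = 1240 m
R = ρL/A = (1.74×10^-8)(1240)/(1.3685e-08) = 1576 Ω
V = IR = 4.49 × 1576 = 7080 V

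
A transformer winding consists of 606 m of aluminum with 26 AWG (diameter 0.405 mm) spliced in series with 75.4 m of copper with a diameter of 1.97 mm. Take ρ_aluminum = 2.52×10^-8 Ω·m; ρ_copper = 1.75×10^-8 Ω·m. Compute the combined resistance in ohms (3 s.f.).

Segment 1: A = π(0.405/2 mm)² = π(2.0250e-04 m)² = 1.288e-07 m²
R₁ = ρL/A = (2.52×10^-8)(606)/(1.288e-07) = 118.5 Ω
Segment 2: A = π(d/2)² = π(9.8500e-04 m)² = 3.048e-06 m²
R₂ = (1.75×10^-8)(75.4)/(3.048e-06) = 0.4329 Ω
R = R₁ + R₂ = 119 Ω

119 Ω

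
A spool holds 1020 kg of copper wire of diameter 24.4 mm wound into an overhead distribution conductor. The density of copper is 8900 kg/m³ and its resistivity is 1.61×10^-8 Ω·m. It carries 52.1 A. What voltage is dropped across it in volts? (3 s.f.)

0.440 V

A = π(d/2)² = π(1.2200e-02 m)² = 4.6759e-04 m²
L = m/(density·A) = 1020/(8900×4.6759e-04) = 245.1 m
R = ρL/A = (1.61×10^-8)(245.1)/(4.6759e-04) = 0.008439 Ω
V = IR = 52.1 × 0.008439 = 0.440 V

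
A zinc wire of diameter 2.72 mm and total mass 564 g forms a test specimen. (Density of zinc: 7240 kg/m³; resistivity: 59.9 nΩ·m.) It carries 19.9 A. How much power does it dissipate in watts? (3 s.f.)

ρ = 59.9 nΩ·m = 5.99×10^-8 Ω·m
A = π(d/2)² = π(1.3600e-03 m)² = 5.8107e-06 m²
L = m/(density·A) = 0.564/(7240×5.8107e-06) = 13.41 m
R = ρL/A = (5.99×10^-8)(13.41)/(5.8107e-06) = 0.1382 Ω
P = I²R = (19.9)² × 0.1382 = 54.7 W

54.7 W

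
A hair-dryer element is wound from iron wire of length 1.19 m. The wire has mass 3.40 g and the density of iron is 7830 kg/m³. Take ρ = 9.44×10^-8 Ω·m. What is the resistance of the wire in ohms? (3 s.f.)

0.308 Ω

A = m/(density·L) = 0.0034/(7830×1.19) = 3.6490e-07 m²
R = ρL/A = (9.44×10^-8)(1.19)/(3.6490e-07) = 0.308 Ω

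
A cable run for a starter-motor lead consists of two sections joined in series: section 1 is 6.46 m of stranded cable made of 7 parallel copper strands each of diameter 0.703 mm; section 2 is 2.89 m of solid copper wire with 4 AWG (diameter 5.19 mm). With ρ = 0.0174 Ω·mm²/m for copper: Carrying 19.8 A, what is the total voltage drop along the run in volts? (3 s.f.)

ρ = 0.0174 Ω·mm²/m = 1.74×10^-8 Ω·m
Section 1: A_strand = π(3.5150e-04)² = 3.882e-07 m²; R₁ = ρL/(N·A_s) = (1.74×10^-8)(6.46)/(7×3.882e-07) = 0.04137 Ω
Section 2: A = π(5.19/2 mm)² = π(2.5950e-03 m)² = 2.116e-05 m²
R₂ = (1.74×10^-8)(2.89)/(2.116e-05) = 0.002377 Ω
R = R₁ + R₂ = 0.04375 Ω
V = IR = 19.8 × 0.04375 = 0.866 V

0.866 V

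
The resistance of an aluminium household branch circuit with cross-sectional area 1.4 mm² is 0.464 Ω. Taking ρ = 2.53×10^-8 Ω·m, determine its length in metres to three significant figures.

25.7 m

A = 1.4 mm² = 1.400e-06 m²
L = RA/ρ = (0.464)(1.400e-06)/(2.53×10^-8) = 25.7 m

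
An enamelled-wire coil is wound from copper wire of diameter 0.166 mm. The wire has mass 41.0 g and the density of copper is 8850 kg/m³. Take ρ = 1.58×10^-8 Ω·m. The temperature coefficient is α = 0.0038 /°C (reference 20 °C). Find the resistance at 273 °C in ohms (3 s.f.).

A = π(d/2)² = π(8.3000e-05 m)² = 2.1642e-08 m²
L = m/(density·A) = 0.041/(8850×2.1642e-08) = 214.1 m
R = ρL/A = (1.58×10^-8)(214.1)/(2.1642e-08) = 156.3 Ω
R(273 °C) = 156.3 × (1 + 0.0038×253) = 307 Ω

307 Ω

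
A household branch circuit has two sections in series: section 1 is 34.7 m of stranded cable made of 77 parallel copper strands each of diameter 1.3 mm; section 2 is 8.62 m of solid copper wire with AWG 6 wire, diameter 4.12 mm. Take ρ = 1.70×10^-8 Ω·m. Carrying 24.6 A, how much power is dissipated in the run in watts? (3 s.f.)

Section 1: A_strand = π(6.5000e-04)² = 1.327e-06 m²; R₁ = ρL/(N·A_s) = (1.70×10^-8)(34.7)/(77×1.327e-06) = 0.005772 Ω
Section 2: A = π(4.12/2 mm)² = π(2.0600e-03 m)² = 1.333e-05 m²
R₂ = (1.70×10^-8)(8.62)/(1.333e-05) = 0.01099 Ω
R = R₁ + R₂ = 0.01676 Ω
P = I²R = (24.6)² × 0.01676 = 10.1 W

10.1 W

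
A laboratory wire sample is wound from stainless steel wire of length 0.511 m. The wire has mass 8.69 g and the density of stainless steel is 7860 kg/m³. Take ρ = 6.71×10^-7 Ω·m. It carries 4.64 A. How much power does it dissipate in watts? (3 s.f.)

A = m/(density·L) = 0.00869/(7860×0.511) = 2.1636e-06 m²
R = ρL/A = (6.71×10^-7)(0.511)/(2.1636e-06) = 0.1585 Ω
P = I²R = (4.64)² × 0.1585 = 3.41 W

3.41 W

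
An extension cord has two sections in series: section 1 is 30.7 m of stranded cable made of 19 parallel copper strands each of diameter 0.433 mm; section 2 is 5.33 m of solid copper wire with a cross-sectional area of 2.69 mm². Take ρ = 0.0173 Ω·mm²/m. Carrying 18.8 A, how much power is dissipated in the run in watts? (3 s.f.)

79.2 W

ρ = 0.0173 Ω·mm²/m = 1.73×10^-8 Ω·m
Section 1: A_strand = π(2.1650e-04)² = 1.473e-07 m²; R₁ = ρL/(N·A_s) = (1.73×10^-8)(30.7)/(19×1.473e-07) = 0.1898 Ω
Section 2: A = 2.69 mm² = 2.690e-06 m²
R₂ = (1.73×10^-8)(5.33)/(2.690e-06) = 0.03428 Ω
R = R₁ + R₂ = 0.2241 Ω
P = I²R = (18.8)² × 0.2241 = 79.2 W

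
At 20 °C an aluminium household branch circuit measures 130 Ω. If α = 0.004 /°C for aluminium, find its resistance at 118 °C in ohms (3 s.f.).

181 Ω

ΔT = 118 − 20 = 98 °C
R = R₀(1 + αΔT) = 130 × (1 + 0.004×98) = 130 × 1.392 = 181 Ω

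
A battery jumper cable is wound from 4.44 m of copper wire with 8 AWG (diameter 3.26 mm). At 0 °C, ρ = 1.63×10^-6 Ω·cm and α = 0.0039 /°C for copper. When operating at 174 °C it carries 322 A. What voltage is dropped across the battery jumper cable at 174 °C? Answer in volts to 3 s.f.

4.69 V

ρ = 1.63×10^-6 Ω·cm = 1.63×10^-8 Ω·m
A = π(3.26/2 mm)² = π(1.6300e-03 m)² = 8.347e-06 m²
R₍0₎ = ρL/A = (1.63×10^-8)(4.44)/(8.347e-06) = 0.008671 Ω
R₍174₎ = R₍0₎(1 + αΔT) = 0.008671 × (1 + 0.0039×174) = 0.01455 Ω
V = IR = 322 × 0.01455 = 4.69 V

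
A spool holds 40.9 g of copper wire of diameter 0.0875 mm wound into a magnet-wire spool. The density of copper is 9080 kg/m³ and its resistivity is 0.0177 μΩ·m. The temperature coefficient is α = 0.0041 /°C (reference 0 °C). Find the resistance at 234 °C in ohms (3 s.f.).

4320 Ω

ρ = 0.0177 μΩ·m = 1.77×10^-8 Ω·m
A = π(d/2)² = π(4.3750e-05 m)² = 6.0132e-09 m²
L = m/(density·A) = 0.0409/(9080×6.0132e-09) = 749.1 m
R = ρL/A = (1.77×10^-8)(749.1)/(6.0132e-09) = 2205 Ω
R(234 °C) = 2205 × (1 + 0.0041×234) = 4320 Ω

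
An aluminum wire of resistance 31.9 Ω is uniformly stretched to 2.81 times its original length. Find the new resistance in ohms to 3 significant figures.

252 Ω

Volume constant ⇒ A' = A/k with k = 2.81. R' = ρ(kL)/(A/k) = k²R.
R' = 7.896 × 31.9 = 252 Ω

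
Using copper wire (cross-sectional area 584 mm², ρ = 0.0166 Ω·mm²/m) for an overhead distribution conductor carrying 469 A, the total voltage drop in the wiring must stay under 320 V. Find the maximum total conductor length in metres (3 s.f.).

24000 m

ρ = 0.0166 Ω·mm²/m = 1.66×10^-8 Ω·m
A = 584 mm² = 5.840e-04 m²
L_max = V_max·A/(1·ρI) = (320)(5.840e-04)/(1.66×10^-8×469) = 24000 m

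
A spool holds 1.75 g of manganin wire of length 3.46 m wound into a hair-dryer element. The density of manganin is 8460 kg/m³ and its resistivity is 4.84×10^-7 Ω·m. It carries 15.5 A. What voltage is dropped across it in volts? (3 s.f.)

434 V

A = m/(density·L) = 0.00175/(8460×3.46) = 5.9785e-08 m²
R = ρL/A = (4.84×10^-7)(3.46)/(5.9785e-08) = 28.01 Ω
V = IR = 15.5 × 28.01 = 434 V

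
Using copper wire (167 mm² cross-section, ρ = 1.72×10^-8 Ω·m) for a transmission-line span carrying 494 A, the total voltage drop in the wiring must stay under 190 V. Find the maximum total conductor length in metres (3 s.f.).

A = 167 mm² = 1.670e-04 m²
L_max = V_max·A/(1·ρI) = (190)(1.670e-04)/(1.72×10^-8×494) = 3730 m

3730 m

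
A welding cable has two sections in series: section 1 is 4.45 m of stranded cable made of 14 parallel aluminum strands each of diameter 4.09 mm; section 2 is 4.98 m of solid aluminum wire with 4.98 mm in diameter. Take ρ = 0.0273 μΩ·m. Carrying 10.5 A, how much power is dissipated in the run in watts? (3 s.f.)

ρ = 0.0273 μΩ·m = 2.73×10^-8 Ω·m
Section 1: A_strand = π(2.0450e-03)² = 1.314e-05 m²; R₁ = ρL/(N·A_s) = (2.73×10^-8)(4.45)/(14×1.314e-05) = 6.605×10^-4 Ω
Section 2: A = π(d/2)² = π(2.4900e-03 m)² = 1.948e-05 m²
R₂ = (2.73×10^-8)(4.98)/(1.948e-05) = 0.00698 Ω
R = R₁ + R₂ = 0.00764 Ω
P = I²R = (10.5)² × 0.00764 = 0.842 W

0.842 W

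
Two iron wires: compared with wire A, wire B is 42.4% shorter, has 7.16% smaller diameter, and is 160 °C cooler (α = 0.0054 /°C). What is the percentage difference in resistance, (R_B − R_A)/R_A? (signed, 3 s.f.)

R ∝ ρL/d² with ρ ∝ (1+αΔT), so R_B/R_A = (1 − 42.4/100) × (1 − 7.16/100)⁻² × (1 − 0.0054×160)
= 0.576 × 1.16 × 0.136 = 0.09088
(R_B − R_A)/R_A = 0.09088 − 1 = -90.9%

-90.9%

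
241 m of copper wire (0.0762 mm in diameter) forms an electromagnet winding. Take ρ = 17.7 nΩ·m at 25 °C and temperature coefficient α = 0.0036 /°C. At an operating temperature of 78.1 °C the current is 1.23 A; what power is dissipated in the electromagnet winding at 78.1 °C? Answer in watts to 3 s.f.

ρ = 17.7 nΩ·m = 1.77×10^-8 Ω·m
A = π(d/2)² = π(3.8100e-05 m)² = 4.560e-09 m²
R₍25₎ = ρL/A = (1.77×10^-8)(241)/(4.560e-09) = 935.4 Ω
R₍78.1₎ = R₍25₎(1 + αΔT) = 935.4 × (1 + 0.0036×53.1) = 1114 Ω
P = I²R = (1.23)² × 1114 = 1690 W

1690 W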